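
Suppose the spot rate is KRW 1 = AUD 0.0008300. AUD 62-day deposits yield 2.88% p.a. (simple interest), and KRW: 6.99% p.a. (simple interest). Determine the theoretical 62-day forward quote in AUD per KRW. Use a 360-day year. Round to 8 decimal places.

0.00082419

T = 62/360 years.
Growth of 1 AUD over T: 1 + 0.0288×62/360 = 1.004960.
KRW accumulates by 1 + 0.0699×62/360 = 1.0120383.
Forward (AUD per KRW) = 0.00083 × 1.004960 / 1.0120383 = 0.0008241949.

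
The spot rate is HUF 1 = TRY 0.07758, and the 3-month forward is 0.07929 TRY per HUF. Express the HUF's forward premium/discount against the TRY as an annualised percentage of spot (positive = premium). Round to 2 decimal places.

T = 3/12 years.
Period premium: (0.07929 − 0.07758)/0.07758 = 0.0220418.
Annualise by dividing by T: 0.0220418 / (3/12) = 0.088167 → 8.82%.

+8.82%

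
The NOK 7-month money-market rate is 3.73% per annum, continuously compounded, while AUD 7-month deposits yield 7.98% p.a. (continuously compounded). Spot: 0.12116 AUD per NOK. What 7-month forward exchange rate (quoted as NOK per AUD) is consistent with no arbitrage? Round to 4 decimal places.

T = 7/12 years.
AUD accumulates by e^(0.0798×7/12) = 1.0476505.
NOK accumulates by e^(0.0373×7/12) = 1.0219968.
So F = 0.12116 × 1.0476505 / 1.0219968 = 0.1242013 (AUD/NOK).
Quoted the other way: 1/0.1242013 = 8.0514 NOK per AUD.

8.0514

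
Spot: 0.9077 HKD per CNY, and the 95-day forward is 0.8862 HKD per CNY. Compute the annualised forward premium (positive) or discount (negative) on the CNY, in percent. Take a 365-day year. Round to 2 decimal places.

-9.10%

T = 95/365 years.
CNY trades forward at -2.36862% vs spot over the period.
×(1/T) gives -9.10% p.a.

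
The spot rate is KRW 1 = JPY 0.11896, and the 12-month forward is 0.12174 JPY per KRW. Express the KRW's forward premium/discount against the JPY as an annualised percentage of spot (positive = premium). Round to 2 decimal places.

T = 1 year.
(F − S)/S = (0.12174 − 0.11896)/0.11896 = 0.0233692.
Annualise by dividing by T: 0.0233692 / 1 = 0.023369 → 2.34%.

+2.34%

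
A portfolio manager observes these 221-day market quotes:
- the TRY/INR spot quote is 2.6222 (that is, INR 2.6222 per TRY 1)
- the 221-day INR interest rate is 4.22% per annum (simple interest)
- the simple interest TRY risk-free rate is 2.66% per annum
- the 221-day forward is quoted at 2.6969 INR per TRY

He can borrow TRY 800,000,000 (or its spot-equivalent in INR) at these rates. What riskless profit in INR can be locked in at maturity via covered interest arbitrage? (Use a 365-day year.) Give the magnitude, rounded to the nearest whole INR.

T = 221/365 years.
Invest the TRY and cover forward: 800,000,000 × 1.016105753425 × 2.6969 = INR 2,192,268,485.13.
Convert at spot and invest in INR: 800,000,000 × 2.6222 × 1.025551232877 = INR 2,151,360,354.28.
The quoted forward overvalues TRY, so borrow INR, buy TRY at spot, deposit the TRY at 2.66%, and sell the proceeds forward at 2.6969.
Profit = 2,192,268,485.13 − 2,151,360,354.28 = INR 40,908,131.

INR 40,908,131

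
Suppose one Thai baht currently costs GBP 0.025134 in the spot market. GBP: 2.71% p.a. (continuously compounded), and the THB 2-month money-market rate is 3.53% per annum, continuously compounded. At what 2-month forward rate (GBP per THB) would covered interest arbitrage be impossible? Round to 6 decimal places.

T = 2/12 years.
GBP growth factor: e^(0.0271×2/12) = 1.0045269.
Growth of 1 THB over T: e^(0.0353×2/12) = 1.0059007.
Forward (GBP per THB) = 0.025134 × 1.0045269 / 1.0059007 = 0.02509967.

0.025100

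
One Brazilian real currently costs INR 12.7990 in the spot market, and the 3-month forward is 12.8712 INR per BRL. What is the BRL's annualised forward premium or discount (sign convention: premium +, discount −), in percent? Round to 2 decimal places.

T = 3/12 years.
BRL trades forward at +0.56411% vs spot over the period.
Annualise by dividing by T: 0.0056411 / (3/12) = 0.022564 → 2.26%.

+2.26%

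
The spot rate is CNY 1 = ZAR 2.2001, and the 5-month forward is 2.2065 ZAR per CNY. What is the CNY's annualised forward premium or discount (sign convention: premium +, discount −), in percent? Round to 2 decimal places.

T = 5/12 years.
(F − S)/S = (2.2065 − 2.2001)/2.2001 = 0.0029090.
×(1/T) gives 0.70% p.a.

+0.70%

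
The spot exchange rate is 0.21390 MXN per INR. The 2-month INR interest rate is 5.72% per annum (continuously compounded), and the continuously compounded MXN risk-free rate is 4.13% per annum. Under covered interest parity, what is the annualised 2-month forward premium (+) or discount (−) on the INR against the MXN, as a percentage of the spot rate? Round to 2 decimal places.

-1.59%

T = 2/12 years.
CIP forward (MXN per INR) = 0.2139 × 1.0069071/1.0095789 = 0.21333392.
Annualised premium = (F − S)/S × (1/T) = (0.21333392 − 0.2139)/0.2139 ÷ (2/12) = -1.59%.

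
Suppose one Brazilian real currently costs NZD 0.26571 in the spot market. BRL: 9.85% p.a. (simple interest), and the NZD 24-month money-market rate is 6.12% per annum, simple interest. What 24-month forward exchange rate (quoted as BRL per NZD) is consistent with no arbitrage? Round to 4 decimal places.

T = 2 years.
Growth of 1 NZD over T: 1 + 0.0612×2 = 1.122400.
BRL growth factor: 1 + 0.0985×2 = 1.197000.
So F = 0.26571 × 1.122400 / 1.197000 = 0.2491503 (NZD/BRL).
Invert for BRL per NZD: 1 / 0.2491503 = 4.0136.

4.0136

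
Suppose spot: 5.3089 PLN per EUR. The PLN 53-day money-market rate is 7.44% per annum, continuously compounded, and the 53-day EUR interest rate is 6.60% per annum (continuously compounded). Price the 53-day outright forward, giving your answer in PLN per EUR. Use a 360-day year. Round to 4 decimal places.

T = 53/360 years.
PLN growth factor: e^(0.0744×53/360) = 1.0110135.
Growth of 1 EUR over T: e^(0.0660×53/360) = 1.009764.
CIP: F = S · (grow PLN)/(grow EUR) = 5.3089 × 1.0110135/1.009764 = 5.315469 PLN per EUR.

5.3155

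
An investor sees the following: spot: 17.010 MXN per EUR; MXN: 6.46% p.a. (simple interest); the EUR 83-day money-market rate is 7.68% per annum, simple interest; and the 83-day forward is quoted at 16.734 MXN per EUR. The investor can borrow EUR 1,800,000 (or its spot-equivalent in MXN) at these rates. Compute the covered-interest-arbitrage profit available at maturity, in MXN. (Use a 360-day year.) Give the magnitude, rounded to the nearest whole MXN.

MXN 419,475

T = 83/360 years.
Invest the EUR and cover forward: 1,800,000 × 1.0177066667 × 16.734 = MXN 30,654,546.05.
Convert at spot and invest in MXN: 1,800,000 × 17.010 × 1.0148938889 = MXN 31,074,021.09.
The quoted forward undervalues EUR, so borrow EUR, convert to MXN at spot, deposit the MXN at 6.46%, and buy EUR forward at 16.734 to cover the loan.
The gap between the two covered legs is MXN 419,475.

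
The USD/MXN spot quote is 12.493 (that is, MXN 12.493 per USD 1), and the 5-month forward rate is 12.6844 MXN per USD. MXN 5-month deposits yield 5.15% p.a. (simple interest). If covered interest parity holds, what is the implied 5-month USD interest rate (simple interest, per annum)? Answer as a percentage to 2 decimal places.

1.45%

T = 5/12 years.
F/S = 12.6844/12.493 = 1.0153206 = (growth of MXN) / (growth of USD).
The MXN side grows by 1 + 0.0515×5/12 = 1.0214583.
That pins the USD growth at 1.0060451.
r = (1.0060451 − 1)/(5/12) = 0.014508 → 1.45%.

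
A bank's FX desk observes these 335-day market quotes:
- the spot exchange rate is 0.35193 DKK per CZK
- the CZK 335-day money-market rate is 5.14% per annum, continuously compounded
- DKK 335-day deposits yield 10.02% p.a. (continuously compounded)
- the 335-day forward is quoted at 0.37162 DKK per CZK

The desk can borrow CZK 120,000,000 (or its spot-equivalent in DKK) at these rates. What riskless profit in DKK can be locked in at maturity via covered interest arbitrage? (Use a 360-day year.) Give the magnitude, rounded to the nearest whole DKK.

T = 335/360 years.
Invest the CZK and cover forward: 120,000,000 × 1.0489928942 × 0.37162 = DKK 46,779,208.72.
Convert at spot and invest in DKK: 120,000,000 × 0.35193 × 1.0977269872 = DKK 46,358,767.03.
The quoted forward overvalues CZK, so borrow DKK, buy CZK at spot, deposit the CZK at 5.14%, and sell the proceeds forward at 0.37162.
The gap between the two covered legs is DKK 420,442.

DKK 420,442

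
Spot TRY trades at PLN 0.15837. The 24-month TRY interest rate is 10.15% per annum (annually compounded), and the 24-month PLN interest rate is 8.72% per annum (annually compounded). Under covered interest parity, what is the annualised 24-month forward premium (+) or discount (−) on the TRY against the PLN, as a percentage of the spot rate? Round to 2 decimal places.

T = 2 years.
CIP forward (PLN per TRY) = 0.15837 × 1.1820038/1.2133022 = 0.15428468.
Annualised premium = (F − S)/S × (1/T) = (0.15428468 − 0.15837)/0.15837 ÷ 2 = -1.29%.

-1.29%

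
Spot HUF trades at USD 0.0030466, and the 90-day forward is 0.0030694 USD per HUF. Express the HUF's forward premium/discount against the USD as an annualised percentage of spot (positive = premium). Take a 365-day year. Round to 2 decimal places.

+3.04%

T = 90/365 years.
HUF trades forward at +0.74838% vs spot over the period.
Per annum: 0.0074838 / (90/365) = 0.030351 = 3.04%.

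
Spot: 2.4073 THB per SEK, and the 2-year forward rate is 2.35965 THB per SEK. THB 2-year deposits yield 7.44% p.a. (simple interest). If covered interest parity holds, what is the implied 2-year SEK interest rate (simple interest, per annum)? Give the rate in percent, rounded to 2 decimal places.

8.60%

T = 2 years.
By CIP, F/S equals the THB-to-SEK growth ratio: 2.35965/2.4073 = 0.9802060.
THB growth factor: 1 + 0.0744×2 = 1.148800.
So the SEK growth factor = 1.1719985.
r = (1.1719985 − 1)/2 = 0.085999 → 8.60%.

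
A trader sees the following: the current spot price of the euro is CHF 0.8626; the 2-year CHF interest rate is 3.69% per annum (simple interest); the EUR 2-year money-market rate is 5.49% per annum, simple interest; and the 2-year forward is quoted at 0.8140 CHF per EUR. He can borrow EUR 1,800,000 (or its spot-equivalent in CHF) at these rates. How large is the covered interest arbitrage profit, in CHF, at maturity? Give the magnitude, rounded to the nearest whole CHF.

CHF 41,189

T = 2 years.
Keep in EUR, deliver into the forward: 1,800,000·1.109800·0.8140 = CHF 1,626,078.96.
Swap to CHF now, deposit: 1,800,000·0.8626·1.073800 = CHF 1,667,267.78.
The quoted forward undervalues EUR, so borrow EUR, convert to CHF at spot, deposit the CHF at 3.69%, and buy EUR forward at 0.8140 to cover the loan.
Arbitrage profit = |1,626,078.96 − 1,667,267.78| = CHF 41,189.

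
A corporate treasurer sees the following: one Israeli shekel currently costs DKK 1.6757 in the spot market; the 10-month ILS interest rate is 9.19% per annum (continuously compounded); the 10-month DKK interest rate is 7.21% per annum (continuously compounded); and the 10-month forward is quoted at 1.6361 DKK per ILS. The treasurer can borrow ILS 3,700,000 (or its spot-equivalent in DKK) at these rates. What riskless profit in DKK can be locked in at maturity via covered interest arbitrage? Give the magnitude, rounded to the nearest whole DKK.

DKK 48,644

T = 10/12 years.
Keep in ILS, deliver into the forward: 3,700,000·1.079592153·1.6361 = DKK 6,535,386.67.
Swap to DKK now, deposit: 3,700,000·1.6757·1.061925037 = DKK 6,584,030.80.
The quoted forward undervalues ILS, so borrow ILS, convert to DKK at spot, deposit the DKK at 7.21%, and buy ILS forward at 1.6361 to cover the loan.
The gap between the two covered legs is DKK 48,644.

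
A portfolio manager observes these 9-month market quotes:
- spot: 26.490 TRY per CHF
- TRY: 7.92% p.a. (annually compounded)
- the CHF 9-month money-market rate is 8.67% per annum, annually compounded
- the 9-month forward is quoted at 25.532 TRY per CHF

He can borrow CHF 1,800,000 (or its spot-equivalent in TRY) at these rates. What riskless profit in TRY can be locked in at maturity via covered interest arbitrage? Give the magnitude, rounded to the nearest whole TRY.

TRY 1,572,435

T = 9/12 years.
Invest the CHF and cover forward: 1,800,000 × 1.0643445736 × 25.532 = TRY 48,914,722.18.
Convert at spot and invest in TRY: 1,800,000 × 26.490 × 1.0588305236 = TRY 50,487,157.03.
The quoted forward undervalues CHF, so borrow CHF, convert to TRY at spot, deposit the TRY at 7.92%, and buy CHF forward at 25.532 to cover the loan.
Arbitrage profit = |48,914,722.18 − 50,487,157.03| = TRY 1,572,435.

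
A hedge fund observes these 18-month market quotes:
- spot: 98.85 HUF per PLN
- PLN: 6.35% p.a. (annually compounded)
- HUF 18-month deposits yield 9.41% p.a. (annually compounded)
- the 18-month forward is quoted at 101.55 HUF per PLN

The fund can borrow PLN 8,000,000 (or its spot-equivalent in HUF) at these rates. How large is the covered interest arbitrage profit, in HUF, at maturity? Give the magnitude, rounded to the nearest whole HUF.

T = 18/12 years.
Route A — deposit PLN, sell forward: 8,000,000 × 1.09674646016 × 101.55 = HUF 890,996,824.23.
Route B — convert at spot, deposit HUF: 8,000,000 × 98.85 × 1.14442023209 = HUF 905,007,519.54.
The quoted forward undervalues PLN, so borrow PLN, convert to HUF at spot, deposit the HUF at 9.41%, and buy PLN forward at 101.55 to cover the loan.
The gap between the two covered legs is HUF 14,010,695.

HUF 14,010,695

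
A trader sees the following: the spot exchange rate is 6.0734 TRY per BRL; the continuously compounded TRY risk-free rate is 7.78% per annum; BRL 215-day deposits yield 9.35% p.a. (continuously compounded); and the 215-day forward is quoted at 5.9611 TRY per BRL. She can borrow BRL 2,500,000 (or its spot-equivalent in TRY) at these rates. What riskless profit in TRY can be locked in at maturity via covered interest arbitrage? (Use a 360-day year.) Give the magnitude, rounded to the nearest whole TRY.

TRY 147,034

T = 215/360 years.
Keep in BRL, deliver into the forward: 2,500,000·1.0574287754·5.9611 = TRY 15,758,596.68.
Swap to TRY now, deposit: 2,500,000·6.0734·1.0475602498 = TRY 15,905,631.05.
The quoted forward undervalues BRL, so borrow BRL, convert to TRY at spot, deposit the TRY at 7.78%, and buy BRL forward at 5.9611 to cover the loan.
The gap between the two covered legs is TRY 147,034.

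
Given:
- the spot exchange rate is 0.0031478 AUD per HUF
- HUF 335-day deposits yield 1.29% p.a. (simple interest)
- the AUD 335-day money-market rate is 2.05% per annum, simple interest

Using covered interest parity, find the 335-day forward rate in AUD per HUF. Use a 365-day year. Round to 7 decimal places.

0.0031695

T = 335/365 years.
AUD accumulates by 1 + 0.0205×335/365 = 1.0188151.
HUF accumulates by 1 + 0.0129×335/365 = 1.0118397.
So F = 0.0031478 × 1.0188151 / 1.0118397 = 0.003169500 (AUD/HUF).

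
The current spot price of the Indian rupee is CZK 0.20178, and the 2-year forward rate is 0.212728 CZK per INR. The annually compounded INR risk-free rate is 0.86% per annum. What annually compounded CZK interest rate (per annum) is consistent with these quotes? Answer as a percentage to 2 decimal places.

3.56%

T = 2 years.
CIP gives F = S · g_CZK/g_INR, so g_CZK/g_INR = 0.212728/0.20178 = 1.0542571.
The INR side grows by (1 + 0.0086)^2 = 1.017274.
Hence g_CZK = 1.0724683.
r = 1.0724683^(1/2) − 1 = 0.035600 → 3.56%.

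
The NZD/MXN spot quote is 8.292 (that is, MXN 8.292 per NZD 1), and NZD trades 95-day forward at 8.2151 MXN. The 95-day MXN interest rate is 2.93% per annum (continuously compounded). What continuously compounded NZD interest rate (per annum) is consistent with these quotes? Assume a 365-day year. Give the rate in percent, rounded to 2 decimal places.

T = 95/365 years.
CIP gives F = S · g_MXN/g_NZD, so g_MXN/g_NZD = 8.2151/8.292 = 0.9907260.
MXN growth factor: e^(0.0293×95/365) = 1.0076552.
Hence g_NZD = 1.0170877.
r = ln(1.0170877)/(95/365) = 0.065098 → 6.51%.

6.51%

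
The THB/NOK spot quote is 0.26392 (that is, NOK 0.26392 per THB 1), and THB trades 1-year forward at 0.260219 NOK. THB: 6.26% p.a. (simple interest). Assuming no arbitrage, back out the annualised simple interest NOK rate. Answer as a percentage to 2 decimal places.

T = 1 year.
By CIP, F/S equals the NOK-to-THB growth ratio: 0.260219/0.26392 = 0.9859768.
The THB side grows by 1 + 0.0626×1 = 1.062600.
So the NOK growth factor = 1.0476989.
r = (1.0476989 − 1)/1 = 0.047699 → 4.77%.

4.77%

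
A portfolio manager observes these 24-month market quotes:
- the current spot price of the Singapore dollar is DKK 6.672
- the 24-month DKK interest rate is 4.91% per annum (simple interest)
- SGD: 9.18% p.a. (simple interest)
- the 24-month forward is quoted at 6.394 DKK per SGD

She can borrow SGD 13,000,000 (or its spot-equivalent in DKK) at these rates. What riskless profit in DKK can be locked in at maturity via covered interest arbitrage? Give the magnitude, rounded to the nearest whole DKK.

T = 2 years.
Route A — deposit SGD, sell forward: 13,000,000 × 1.183600 × 6.394 = DKK 98,383,199.20.
Route B — convert at spot, deposit DKK: 13,000,000 × 6.672 × 1.098200 = DKK 95,253,475.20.
The quoted forward overvalues SGD, so borrow DKK, buy SGD at spot, deposit the SGD at 9.18%, and sell the proceeds forward at 6.394.
The gap between the two covered legs is DKK 3,129,724.

DKK 3,129,724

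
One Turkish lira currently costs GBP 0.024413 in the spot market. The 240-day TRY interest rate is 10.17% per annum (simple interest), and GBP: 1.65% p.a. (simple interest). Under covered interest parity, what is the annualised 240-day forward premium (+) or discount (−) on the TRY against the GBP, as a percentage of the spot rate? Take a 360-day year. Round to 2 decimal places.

-7.98%

T = 240/360 years.
No-arbitrage forward: 0.024413 × 1.011000 / 1.067800 = 0.023114388 GBP/TRY.
Annualised premium = (F − S)/S × (1/T) = (0.023114388 − 0.024413)/0.024413 ÷ (240/360) = -7.98%.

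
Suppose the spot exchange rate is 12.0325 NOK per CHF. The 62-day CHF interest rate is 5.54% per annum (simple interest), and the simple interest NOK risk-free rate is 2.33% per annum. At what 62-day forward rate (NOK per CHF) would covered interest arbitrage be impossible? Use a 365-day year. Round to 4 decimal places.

T = 62/365 years.
Growth of 1 NOK over T: 1 + 0.0233×62/365 = 1.00395781.
Growth of 1 CHF over T: 1 + 0.0554×62/365 = 1.00941041.
Forward (NOK per CHF) = 12.0325 × 1.00395781 / 1.00941041 = 11.967503.

11.9675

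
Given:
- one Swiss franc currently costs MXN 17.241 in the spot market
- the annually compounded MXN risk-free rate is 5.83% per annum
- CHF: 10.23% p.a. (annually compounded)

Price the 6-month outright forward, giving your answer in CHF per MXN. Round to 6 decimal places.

0.059195

T = 6/12 years.
MXN accumulates by (1 + 0.0583)^(6/12) = 1.0287371.
Growth of 1 CHF over T: (1 + 0.1023)^(6/12) = 1.0499048.
Forward (MXN per CHF) = 17.241 × 1.0287371 / 1.0499048 = 16.89339.
Invert for CHF per MXN: 1 / 16.89339 = 0.059195.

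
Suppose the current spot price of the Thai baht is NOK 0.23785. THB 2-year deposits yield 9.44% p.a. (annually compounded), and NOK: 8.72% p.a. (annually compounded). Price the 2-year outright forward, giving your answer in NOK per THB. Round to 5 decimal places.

T = 2 years.
NOK accumulates by (1 + 0.0872)^2 = 1.1820038.
Growth of 1 THB over T: (1 + 0.0944)^2 = 1.1977114.
CIP: F = S · (grow NOK)/(grow THB) = 0.23785 × 1.1820038/1.1977114 = 0.2347307 NOK per THB.

0.23473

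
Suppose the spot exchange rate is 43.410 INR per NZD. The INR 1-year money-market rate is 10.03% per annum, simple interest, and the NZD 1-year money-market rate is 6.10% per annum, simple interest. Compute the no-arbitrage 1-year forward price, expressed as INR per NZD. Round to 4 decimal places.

T = 1 year.
INR growth factor: 1 + 0.1003×1 = 1.100300.
NZD growth factor: 1 + 0.0610×1 = 1.061000.
CIP: F = S · (grow INR)/(grow NZD) = 43.41 × 1.100300/1.061000 = 45.017929 INR per NZD.

45.0179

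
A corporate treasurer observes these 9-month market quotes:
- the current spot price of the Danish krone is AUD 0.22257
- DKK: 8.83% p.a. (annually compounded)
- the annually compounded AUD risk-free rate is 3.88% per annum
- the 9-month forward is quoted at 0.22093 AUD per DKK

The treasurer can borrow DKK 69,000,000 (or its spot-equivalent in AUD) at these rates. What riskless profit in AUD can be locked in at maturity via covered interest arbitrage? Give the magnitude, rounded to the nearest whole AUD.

AUD 440,868

T = 9/12 years.
Keep in DKK, deliver into the forward: 69,000,000·1.0655196712·0.22093 = AUD 16,242,963.01.
Swap to AUD now, deposit: 69,000,000·0.22257·1.0289610981 = AUD 15,802,095.14.
The quoted forward overvalues DKK, so borrow AUD, buy DKK at spot, deposit the DKK at 8.83%, and sell the proceeds forward at 0.22093.
Profit = 16,242,963.01 − 15,802,095.14 = AUD 440,868.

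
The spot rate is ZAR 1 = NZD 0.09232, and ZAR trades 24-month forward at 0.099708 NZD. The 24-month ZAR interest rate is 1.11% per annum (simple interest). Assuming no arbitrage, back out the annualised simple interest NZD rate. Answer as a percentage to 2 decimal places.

T = 2 years.
F/S = 0.099708/0.09232 = 1.0800260 = (growth of NZD) / (growth of ZAR).
The ZAR side grows by 1 + 0.0111×2 = 1.022200.
That pins the NZD growth at 1.1040026.
r = (1.1040026 − 1)/2 = 0.052001 → 5.20%.

5.20%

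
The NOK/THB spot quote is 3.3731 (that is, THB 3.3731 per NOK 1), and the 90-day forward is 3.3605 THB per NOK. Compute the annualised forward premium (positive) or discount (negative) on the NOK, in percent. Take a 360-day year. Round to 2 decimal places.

T = 90/360 years.
Period premium: (3.3605 − 3.3731)/3.3731 = -0.0037354.
×(1/T) gives -1.49% p.a.

-1.49%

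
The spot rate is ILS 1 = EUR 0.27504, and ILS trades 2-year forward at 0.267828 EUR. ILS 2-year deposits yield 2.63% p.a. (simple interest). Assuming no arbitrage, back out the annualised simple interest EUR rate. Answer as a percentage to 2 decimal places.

T = 2 years.
By CIP, F/S equals the EUR-to-ILS growth ratio: 0.267828/0.27504 = 0.9737784.
The ILS side grows by 1 + 0.0263×2 = 1.052600.
So the EUR growth factor = 1.0249991.
r = (1.0249991 − 1)/2 = 0.012500 → 1.25%.

1.25%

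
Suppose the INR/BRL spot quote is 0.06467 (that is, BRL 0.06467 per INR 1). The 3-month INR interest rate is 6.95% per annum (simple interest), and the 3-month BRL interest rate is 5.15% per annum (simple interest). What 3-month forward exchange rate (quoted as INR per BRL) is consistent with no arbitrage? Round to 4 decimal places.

T = 3/12 years.
BRL growth factor: 1 + 0.0515×3/12 = 1.012875.
Growth of 1 INR over T: 1 + 0.0695×3/12 = 1.017375.
CIP: F = S · (grow BRL)/(grow INR) = 0.06467 × 1.012875/1.017375 = 0.064383955 BRL per INR.
Invert for INR per BRL: 1 / 0.064383955 = 15.5318.

15.5318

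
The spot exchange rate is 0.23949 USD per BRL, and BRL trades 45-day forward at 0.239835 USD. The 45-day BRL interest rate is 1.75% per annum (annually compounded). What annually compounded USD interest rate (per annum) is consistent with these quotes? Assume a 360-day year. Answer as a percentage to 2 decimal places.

2.93%

T = 45/360 years.
CIP gives F = S · g_USD/g_BRL, so g_USD/g_BRL = 0.239835/0.23949 = 1.0014406.
The BRL side grows by (1 + 0.0175)^(45/360) = 1.0021709.
Hence g_USD = 1.0036146.
Annualise: 1.0036146^(360/45) − 1 = 0.029285 = 2.93%.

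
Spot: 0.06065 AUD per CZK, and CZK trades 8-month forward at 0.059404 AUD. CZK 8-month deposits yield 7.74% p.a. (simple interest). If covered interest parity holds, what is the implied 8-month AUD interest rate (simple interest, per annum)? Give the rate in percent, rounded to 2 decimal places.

4.50%

T = 8/12 years.
By CIP, F/S equals the AUD-to-CZK growth ratio: 0.059404/0.06065 = 0.9794559.
The CZK side grows by 1 + 0.0774×8/12 = 1.051600.
That pins the AUD growth at 1.0299958.
r = (1.0299958 − 1)/(8/12) = 0.044994 → 4.50%.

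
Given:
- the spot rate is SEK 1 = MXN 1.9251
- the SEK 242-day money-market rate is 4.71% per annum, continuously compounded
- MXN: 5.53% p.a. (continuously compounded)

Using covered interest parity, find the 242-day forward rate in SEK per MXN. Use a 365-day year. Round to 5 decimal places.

T = 242/365 years.
MXN growth factor: e^(0.0553×242/365) = 1.0373451.
SEK growth factor: e^(0.0471×242/365) = 1.0317207.
Forward (MXN per SEK) = 1.9251 × 1.0373451 / 1.0317207 = 1.935595.
Invert for SEK per MXN: 1 / 1.935595 = 0.51664.

0.51664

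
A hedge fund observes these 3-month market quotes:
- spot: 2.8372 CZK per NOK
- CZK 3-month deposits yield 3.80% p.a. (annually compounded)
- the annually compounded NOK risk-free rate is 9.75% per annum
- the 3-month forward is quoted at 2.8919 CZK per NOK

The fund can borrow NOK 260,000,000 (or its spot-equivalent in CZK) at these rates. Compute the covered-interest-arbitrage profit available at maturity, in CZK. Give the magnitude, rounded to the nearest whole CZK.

T = 3/12 years.
Route A — deposit NOK, sell forward: 260,000,000 × 1.02353130973 × 2.8919 = CZK 769,587,050.60.
Route B — convert at spot, deposit CZK: 260,000,000 × 2.8372 × 1.00936754959 = CZK 744,582,179.04.
The quoted forward overvalues NOK, so borrow CZK, buy NOK at spot, deposit the NOK at 9.75%, and sell the proceeds forward at 2.8919.
Arbitrage profit = |769,587,050.60 − 744,582,179.04| = CZK 25,004,872.

CZK 25,004,872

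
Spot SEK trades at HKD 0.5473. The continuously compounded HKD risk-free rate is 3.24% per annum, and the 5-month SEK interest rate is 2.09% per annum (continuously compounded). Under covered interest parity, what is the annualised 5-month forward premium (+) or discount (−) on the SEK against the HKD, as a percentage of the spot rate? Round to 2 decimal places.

T = 5/12 years.
F = S · g_HKD/g_SEK = 0.5473 × 1.0135915/1.0087464 = 0.5499287.
(F − S)/S ÷ T = (0.5499287 − 0.5473)/0.5473/(5/12) = 0.011527 → 1.15%.

+1.15%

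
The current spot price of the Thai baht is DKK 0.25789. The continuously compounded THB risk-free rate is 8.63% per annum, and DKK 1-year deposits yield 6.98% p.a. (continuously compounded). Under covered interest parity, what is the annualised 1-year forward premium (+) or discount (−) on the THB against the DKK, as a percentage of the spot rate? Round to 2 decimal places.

T = 1 year.
F = S · g_DKK/g_THB = 0.25789 × 1.0722937/1.0901333 = 0.25366973.
(F − S)/S ÷ T = (0.25366973 − 0.25789)/0.25789/1 = -0.016365 → -1.64%.

-1.64%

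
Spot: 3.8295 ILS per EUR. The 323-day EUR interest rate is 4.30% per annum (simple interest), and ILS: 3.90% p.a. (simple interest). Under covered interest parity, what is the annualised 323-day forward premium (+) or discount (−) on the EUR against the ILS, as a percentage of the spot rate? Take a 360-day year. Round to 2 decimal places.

T = 323/360 years.
CIP forward (ILS per EUR) = 3.8295 × 1.0349917/1.0385806 = 3.8162669.
Annualised premium = (F − S)/S × (1/T) = (3.8162669 − 3.8295)/3.8295 ÷ (323/360) = -0.39%.

-0.39%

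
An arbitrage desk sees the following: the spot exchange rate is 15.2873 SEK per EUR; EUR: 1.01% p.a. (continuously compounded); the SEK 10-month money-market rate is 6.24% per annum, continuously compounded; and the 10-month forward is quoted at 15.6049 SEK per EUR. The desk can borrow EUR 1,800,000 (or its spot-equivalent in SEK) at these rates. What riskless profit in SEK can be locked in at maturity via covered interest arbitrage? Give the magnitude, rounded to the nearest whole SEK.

SEK 659,656

T = 10/12 years.
Route A — deposit EUR, sell forward: 1,800,000 × 1.0084521864 × 15.6049 = SEK 28,326,231.94.
Route B — convert at spot, deposit SEK: 1,800,000 × 15.2873 × 1.0533757425 = SEK 28,985,887.78.
The quoted forward undervalues EUR, so borrow EUR, convert to SEK at spot, deposit the SEK at 6.24%, and buy EUR forward at 15.6049 to cover the loan.
Arbitrage profit = |28,326,231.94 − 28,985,887.78| = SEK 659,656.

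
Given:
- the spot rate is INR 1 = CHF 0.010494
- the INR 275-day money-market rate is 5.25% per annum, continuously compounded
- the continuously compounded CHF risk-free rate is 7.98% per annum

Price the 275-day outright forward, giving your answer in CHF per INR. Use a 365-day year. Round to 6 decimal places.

0.010712

T = 275/365 years.
CHF accumulates by e^(0.0798×275/365) = 1.0619675.
INR growth factor: e^(0.0525×275/365) = 1.0403475.
Forward (CHF per INR) = 0.010494 × 1.0619675 / 1.0403475 = 0.01071208.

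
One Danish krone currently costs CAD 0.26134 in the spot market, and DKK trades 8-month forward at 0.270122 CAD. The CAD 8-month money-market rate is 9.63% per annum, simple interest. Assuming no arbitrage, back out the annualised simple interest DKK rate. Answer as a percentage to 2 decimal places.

4.44%

T = 8/12 years.
F/S = 0.270122/0.26134 = 1.0336037 = (growth of CAD) / (growth of DKK).
CAD growth factor: 1 + 0.0963×8/12 = 1.064200.
That pins the DKK growth at 1.0296016.
r = (1.0296016 − 1)/(8/12) = 0.044402 → 4.44%.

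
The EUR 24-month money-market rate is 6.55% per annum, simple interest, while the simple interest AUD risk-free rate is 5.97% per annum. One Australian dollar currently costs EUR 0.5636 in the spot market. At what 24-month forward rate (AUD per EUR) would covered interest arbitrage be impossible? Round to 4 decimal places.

1.7561

T = 2 years.
Growth of 1 EUR over T: 1 + 0.0655×2 = 1.131000.
Growth of 1 AUD over T: 1 + 0.0597×2 = 1.119400.
CIP: F = S · (grow EUR)/(grow AUD) = 0.5636 × 1.131000/1.119400 = 0.5694404 EUR per AUD.
Invert for AUD per EUR: 1 / 0.5694404 = 1.7561.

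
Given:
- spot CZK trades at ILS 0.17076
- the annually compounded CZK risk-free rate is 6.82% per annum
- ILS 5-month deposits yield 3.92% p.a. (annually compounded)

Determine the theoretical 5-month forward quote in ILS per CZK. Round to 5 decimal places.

0.16881

T = 5/12 years.
ILS growth factor: (1 + 0.0392)^(5/12) = 1.0161504.
Growth of 1 CZK over T: (1 + 0.0682)^(5/12) = 1.0278709.
CIP: F = S · (grow ILS)/(grow CZK) = 0.17076 × 1.0161504/1.0278709 = 0.1688129 ILS per CZK.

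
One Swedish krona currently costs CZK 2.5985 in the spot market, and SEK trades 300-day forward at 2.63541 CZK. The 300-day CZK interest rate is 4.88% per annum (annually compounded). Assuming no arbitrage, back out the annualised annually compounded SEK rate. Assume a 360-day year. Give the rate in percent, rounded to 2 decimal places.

3.12%

T = 300/360 years.
By CIP, F/S equals the CZK-to-SEK growth ratio: 2.63541/2.5985 = 1.0142043.
The CZK side grows by (1 + 0.0488)^(300/360) = 1.0405043.
So the SEK growth factor = 1.0259317.
r = 1.0259317^(360/300) − 1 = 0.031198 → 3.12%.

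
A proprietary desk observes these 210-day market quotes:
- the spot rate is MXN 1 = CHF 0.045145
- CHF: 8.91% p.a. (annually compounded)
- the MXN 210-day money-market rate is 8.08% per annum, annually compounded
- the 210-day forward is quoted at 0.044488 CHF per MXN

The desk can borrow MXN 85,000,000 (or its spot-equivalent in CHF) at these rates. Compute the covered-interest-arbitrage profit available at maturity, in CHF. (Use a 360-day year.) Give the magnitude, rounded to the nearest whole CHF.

T = 210/360 years.
Invest the MXN and cover forward: 85,000,000 × 1.046368794 × 0.044488 = CHF 3,956,822.67.
Convert at spot and invest in CHF: 85,000,000 × 0.045145 × 1.051048747 = CHF 4,033,215.63.
The quoted forward undervalues MXN, so borrow MXN, convert to CHF at spot, deposit the CHF at 8.91%, and buy MXN forward at 0.044488 to cover the loan.
Profit = 4,033,215.63 − 3,956,822.67 = CHF 76,393.

CHF 76,393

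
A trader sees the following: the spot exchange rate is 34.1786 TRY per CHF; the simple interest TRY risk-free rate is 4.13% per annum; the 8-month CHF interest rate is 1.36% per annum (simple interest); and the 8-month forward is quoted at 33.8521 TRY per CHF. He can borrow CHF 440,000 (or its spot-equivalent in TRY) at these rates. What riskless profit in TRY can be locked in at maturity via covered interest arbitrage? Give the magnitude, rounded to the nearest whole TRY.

TRY 422,675

T = 8/12 years.
Keep in CHF, deliver into the forward: 440,000·1.0090666667·33.8521 = TRY 15,029,971.31.
Swap to TRY now, deposit: 440,000·34.1786·1.0275333333 = TRY 15,452,646.35.
The quoted forward undervalues CHF, so borrow CHF, convert to TRY at spot, deposit the TRY at 4.13%, and buy CHF forward at 33.8521 to cover the loan.
Arbitrage profit = |15,029,971.31 − 15,452,646.35| = TRY 422,675.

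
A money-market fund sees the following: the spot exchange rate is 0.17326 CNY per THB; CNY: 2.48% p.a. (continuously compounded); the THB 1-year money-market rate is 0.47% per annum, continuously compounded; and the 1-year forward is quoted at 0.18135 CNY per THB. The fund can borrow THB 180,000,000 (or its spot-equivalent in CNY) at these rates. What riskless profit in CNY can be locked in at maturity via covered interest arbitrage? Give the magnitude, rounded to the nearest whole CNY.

CNY 826,880

T = 1 year.
Keep in THB, deliver into the forward: 180,000,000·1.0047110623·0.18135 = CNY 32,796,783.21.
Swap to CNY now, deposit: 180,000,000·0.17326·1.025110078 = CNY 31,969,902.98.
The quoted forward overvalues THB, so borrow CNY, buy THB at spot, deposit the THB at 0.47%, and sell the proceeds forward at 0.18135.
Profit = 32,796,783.21 − 31,969,902.98 = CNY 826,880.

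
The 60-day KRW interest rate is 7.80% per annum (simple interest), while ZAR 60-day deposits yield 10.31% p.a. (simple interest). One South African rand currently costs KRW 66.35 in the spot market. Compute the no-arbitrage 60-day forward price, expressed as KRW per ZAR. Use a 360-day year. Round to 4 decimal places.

66.0771

T = 60/360 years.
KRW accumulates by 1 + 0.0780×60/360 = 1.013000.
Growth of 1 ZAR over T: 1 + 0.1031×60/360 = 1.01718333.
Forward (KRW per ZAR) = 66.35 × 1.013000 / 1.01718333 = 66.077125.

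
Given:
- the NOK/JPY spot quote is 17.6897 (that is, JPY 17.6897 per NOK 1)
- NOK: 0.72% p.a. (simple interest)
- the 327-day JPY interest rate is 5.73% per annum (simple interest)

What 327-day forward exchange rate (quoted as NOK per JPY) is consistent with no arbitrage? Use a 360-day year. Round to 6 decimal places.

T = 327/360 years.
JPY accumulates by 1 + 0.0573×327/360 = 1.0520475.
NOK growth factor: 1 + 0.0072×327/360 = 1.006540.
So F = 17.6897 × 1.0520475 / 1.006540 = 18.48948 (JPY/NOK).
Quoted the other way: 1/18.48948 = 0.054085 NOK per JPY.

0.054085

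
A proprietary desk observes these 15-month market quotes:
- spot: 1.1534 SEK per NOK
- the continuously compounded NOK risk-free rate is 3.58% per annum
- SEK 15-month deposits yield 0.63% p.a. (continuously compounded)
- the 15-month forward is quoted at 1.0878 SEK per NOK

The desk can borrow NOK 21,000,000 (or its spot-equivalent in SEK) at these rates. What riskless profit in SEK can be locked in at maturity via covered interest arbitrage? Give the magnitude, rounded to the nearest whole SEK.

SEK 523,618

T = 15/12 years.
Route A — deposit NOK, sell forward: 21,000,000 × 1.0457663856 × 1.0878 = SEK 23,889,278.16.
Route B — convert at spot, deposit SEK: 21,000,000 × 1.1534 × 1.0079060894 = SEK 24,412,896.55.
The quoted forward undervalues NOK, so borrow NOK, convert to SEK at spot, deposit the SEK at 0.63%, and buy NOK forward at 1.0878 to cover the loan.
The gap between the two covered legs is SEK 523,618.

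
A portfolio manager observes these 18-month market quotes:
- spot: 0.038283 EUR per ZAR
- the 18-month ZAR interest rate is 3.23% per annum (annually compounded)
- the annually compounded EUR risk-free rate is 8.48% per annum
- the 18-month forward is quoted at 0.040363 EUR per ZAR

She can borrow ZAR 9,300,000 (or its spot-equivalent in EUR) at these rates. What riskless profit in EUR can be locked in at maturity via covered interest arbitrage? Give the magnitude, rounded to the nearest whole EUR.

T = 18/12 years.
Route A — deposit ZAR, sell forward: 9,300,000 × 1.04883915 × 0.040363 = EUR 393,708.94.
Route B — convert at spot, deposit EUR: 9,300,000 × 0.038283 × 1.12985969 = EUR 402,266.09.
The quoted forward undervalues ZAR, so borrow ZAR, convert to EUR at spot, deposit the EUR at 8.48%, and buy ZAR forward at 0.040363 to cover the loan.
Arbitrage profit = |393,708.94 − 402,266.09| = EUR 8,557.

EUR 8,557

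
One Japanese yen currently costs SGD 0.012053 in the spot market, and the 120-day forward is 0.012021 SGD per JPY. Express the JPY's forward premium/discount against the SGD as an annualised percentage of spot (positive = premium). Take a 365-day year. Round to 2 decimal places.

-0.81%

T = 120/365 years.
JPY trades forward at -0.26549% vs spot over the period.
Per annum: -0.0026549 / (120/365) = -0.008075 = -0.81%.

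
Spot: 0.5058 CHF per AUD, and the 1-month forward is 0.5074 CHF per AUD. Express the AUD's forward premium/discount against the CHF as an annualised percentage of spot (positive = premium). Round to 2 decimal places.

T = 1/12 years.
Period premium: (0.5074 − 0.5058)/0.5058 = 0.0031633.
Annualise by dividing by T: 0.0031633 / (1/12) = 0.037960 → 3.80%.

+3.80%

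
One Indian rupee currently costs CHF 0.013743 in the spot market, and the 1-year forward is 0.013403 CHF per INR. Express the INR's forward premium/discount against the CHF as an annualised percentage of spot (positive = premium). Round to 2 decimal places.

-2.47%

T = 1 year.
Period premium: (0.013403 − 0.013743)/0.013743 = -0.0247399.
Per annum: -0.0247399 / 1 = -0.024740 = -2.47%.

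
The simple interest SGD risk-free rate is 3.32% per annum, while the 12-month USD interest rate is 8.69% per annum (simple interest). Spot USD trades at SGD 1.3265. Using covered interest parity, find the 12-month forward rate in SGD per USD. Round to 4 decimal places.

T = 1 year.
SGD accumulates by 1 + 0.0332×1 = 1.033200.
Growth of 1 USD over T: 1 + 0.0869×1 = 1.086900.
CIP: F = S · (grow SGD)/(grow USD) = 1.3265 × 1.033200/1.086900 = 1.260962 SGD per USD.

1.2610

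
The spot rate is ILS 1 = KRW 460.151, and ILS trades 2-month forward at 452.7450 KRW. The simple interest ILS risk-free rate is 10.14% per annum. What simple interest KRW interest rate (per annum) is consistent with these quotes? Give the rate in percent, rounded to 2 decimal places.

0.32%

T = 2/12 years.
By CIP, F/S equals the KRW-to-ILS growth ratio: 452.745/460.151 = 0.9839053.
The ILS side grows by 1 + 0.1014×2/12 = 1.016900.
That pins the KRW growth at 1.0005333.
(1.0005333 − 1)/T = 0.003200, i.e. 0.32%.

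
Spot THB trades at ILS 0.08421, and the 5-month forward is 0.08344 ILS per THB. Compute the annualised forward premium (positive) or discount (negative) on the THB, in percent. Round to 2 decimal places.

T = 5/12 years.
THB trades forward at -0.91438% vs spot over the period.
Per annum: -0.0091438 / (5/12) = -0.021945 = -2.19%.

-2.19%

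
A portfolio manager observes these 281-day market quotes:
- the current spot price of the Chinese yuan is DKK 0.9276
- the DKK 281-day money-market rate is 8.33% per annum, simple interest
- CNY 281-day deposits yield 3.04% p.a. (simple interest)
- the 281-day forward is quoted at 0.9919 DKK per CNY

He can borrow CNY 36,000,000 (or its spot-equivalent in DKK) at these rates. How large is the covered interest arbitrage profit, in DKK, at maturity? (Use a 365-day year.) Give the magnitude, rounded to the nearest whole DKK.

DKK 1,008,996

T = 281/365 years.
Keep in CNY, deliver into the forward: 36,000,000·1.0234038356·0.9919 = DKK 36,544,113.52.
Swap to DKK now, deposit: 36,000,000·0.9276·1.064129589 = DKK 35,535,117.84.
The quoted forward overvalues CNY, so borrow DKK, buy CNY at spot, deposit the CNY at 3.04%, and sell the proceeds forward at 0.9919.
The gap between the two covered legs is DKK 1,008,996.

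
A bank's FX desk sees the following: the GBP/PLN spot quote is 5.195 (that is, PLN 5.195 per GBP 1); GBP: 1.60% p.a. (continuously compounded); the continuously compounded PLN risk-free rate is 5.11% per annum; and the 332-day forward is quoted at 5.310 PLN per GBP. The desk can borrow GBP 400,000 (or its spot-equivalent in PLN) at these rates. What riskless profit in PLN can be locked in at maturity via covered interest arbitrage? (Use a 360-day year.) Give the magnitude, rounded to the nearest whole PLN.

T = 332/360 years.
Route A — deposit GBP, sell forward: 400,000 × 1.014864956 × 5.310 = PLN 2,155,573.17.
Route B — convert at spot, deposit PLN: 400,000 × 5.195 × 1.048253615 = PLN 2,178,271.01.
The quoted forward undervalues GBP, so borrow GBP, convert to PLN at spot, deposit the PLN at 5.11%, and buy GBP forward at 5.310 to cover the loan.
Arbitrage profit = |2,155,573.17 − 2,178,271.01| = PLN 22,698.

PLN 22,698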